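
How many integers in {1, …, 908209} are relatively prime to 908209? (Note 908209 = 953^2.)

φ(953^2) = 953^2 − 953^1 = 908209 − 953 = 907256.

907256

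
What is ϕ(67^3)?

296274

φ(300763) = 300763 · (1 − 1/67)
       = 300763 · 66/67 = 296274.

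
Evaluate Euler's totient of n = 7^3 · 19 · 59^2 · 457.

φ(7^3) = 7^2·(7−1) = 49·6 = 294.
φ(19) = 19 − 1 = 18.
φ(59^2) = 59^2 − 59^1 = 3481 − 59 = 3422.
φ(457) = 457 − 1 = 456.
Multiply: 294 · 18 · 3422 · 456 = 8257806144.

8257806144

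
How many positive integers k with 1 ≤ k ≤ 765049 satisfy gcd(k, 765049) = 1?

665280

Factor 765049: 765049 = 23 × 29 × 31 × 37.
φ(765049) = 765049 · (1 − 1/23) · (1 − 1/29) · (1 − 1/31) · (1 − 1/37)
       = 765049 · 665280/765049 = 665280.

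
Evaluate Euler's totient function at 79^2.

φ(79^2) = 79^2 − 79^1 = 6241 − 79 = 6162.

6162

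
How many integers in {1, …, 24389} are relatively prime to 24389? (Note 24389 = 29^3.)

23548

φ(29^3) = 29^2·(29−1) = 841·28 = 23548.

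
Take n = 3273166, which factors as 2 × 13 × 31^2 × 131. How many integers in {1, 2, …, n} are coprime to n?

φ(3273166) = 3273166 · (1 − 1/2) · (1 − 1/13) · (1 − 1/31) · (1 − 1/131)
       = 3273166 · 46800/105586 = 1450800.

1450800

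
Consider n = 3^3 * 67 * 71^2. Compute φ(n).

5904360

φ(3^3) = 3^2·(3−1) = 9·2 = 18.
φ(67) = 67 − 1 = 66.
φ(71^2) = 71^1·(71−1) = 71·70 = 4970.
Since φ is multiplicative, φ(9119169) = 18 · 66 · 4970 = 5904360.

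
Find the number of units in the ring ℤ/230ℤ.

Factor 230: 230 = 2 × 5 × 23.
φ(2) = 2 − 1 = 1.
φ(5) = 5 − 1 = 4.
φ(23) = 23 − 1 = 22.
Since φ is multiplicative, φ(230) = 1 · 4 · 22 = 88.

88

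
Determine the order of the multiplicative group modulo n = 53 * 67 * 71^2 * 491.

φ(8789190181) = 8789190181 · (1 − 1/53) · (1 − 1/67) · (1 − 1/71) · (1 − 1/491)
       = 8789190181 · 117717600/123791411 = 8357949600.

8357949600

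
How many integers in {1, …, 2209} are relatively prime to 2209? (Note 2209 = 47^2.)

2162

φ(2209) = 2209 · (1 − 1/47)
       = 2209 · 46/47 = 2162.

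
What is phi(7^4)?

2058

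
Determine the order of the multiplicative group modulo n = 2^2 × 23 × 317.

φ(29164) = 29164 · (1 − 1/2) · (1 − 1/23) · (1 − 1/317)
       = 29164 · 6952/14582 = 13904.

13904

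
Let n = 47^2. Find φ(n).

φ(2209) = 2209 · (1 − 1/47)
       = 2209 · 46/47 = 2162.

2162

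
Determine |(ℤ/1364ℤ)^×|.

1364 = 2^2 · 11 · 31.
φ(1364) = 1364 · (1 − 1/2) · (1 − 1/11) · (1 − 1/31)
       = 1364 · 300/682 = 600.

600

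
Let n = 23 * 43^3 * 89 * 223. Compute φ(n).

33376787136

φ(36293434867) = 36293434867 · (1 − 1/23) · (1 − 1/43) · (1 − 1/89) · (1 − 1/223)
       = 36293434867 · 18051264/19628683 = 33376787136.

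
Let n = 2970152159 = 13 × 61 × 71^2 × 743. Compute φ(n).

φ(13) = 13 − 1 = 12.
φ(61) = 61 − 1 = 60.
φ(71^2) = 71^1·(71−1) = 71·70 = 4970.
φ(743) = 743 − 1 = 742.
Since φ is multiplicative, φ(2970152159) = 12 · 60 · 4970 · 742 = 2655172800.

2655172800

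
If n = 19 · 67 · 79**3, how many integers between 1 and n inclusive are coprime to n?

578316024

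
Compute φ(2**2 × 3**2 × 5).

48

φ(2^2) = 2^2 − 2^1 = 4 − 2 = 2.
φ(3^2) = 3^2 − 3^1 = 9 − 3 = 6.
φ(5) = 5 − 1 = 4.
φ(180) = 2 × 6 × 4 = 48.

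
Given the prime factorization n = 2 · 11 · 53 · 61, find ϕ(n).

φ(71126) = 71126 · (1 − 1/2) · (1 − 1/11) · (1 − 1/53) · (1 − 1/61)
       = 71126 · 31200/71126 = 31200.

31200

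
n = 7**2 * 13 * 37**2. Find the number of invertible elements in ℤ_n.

φ(872053) = 872053 · (1 − 1/7) · (1 − 1/13) · (1 − 1/37)
       = 872053 · 2592/3367 = 671328.

671328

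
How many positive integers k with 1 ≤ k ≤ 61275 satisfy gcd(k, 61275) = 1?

30240

Factor 61275: 61275 = 3 · 5^2 · 19 · 43.
φ(61275) = 61275 · (1 − 1/3) · (1 − 1/5) · (1 − 1/19) · (1 − 1/43)
       = 61275 · 6048/12255 = 30240.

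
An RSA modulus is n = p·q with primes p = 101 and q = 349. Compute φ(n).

34800

φ(35249) = 35249 · (1 − 1/101) · (1 − 1/349)
       = 35249 · 34800/35249 = 34800.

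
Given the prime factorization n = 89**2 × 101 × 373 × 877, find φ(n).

φ(261703669541) = 261703669541 · (1 − 1/89) · (1 − 1/101) · (1 − 1/373) · (1 − 1/877)
       = 261703669541 · 2867673600/2940490669 = 255222950400.

255222950400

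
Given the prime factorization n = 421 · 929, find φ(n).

φ(391109) = 391109 · (1 − 1/421) · (1 − 1/929)
       = 391109 · 389760/391109 = 389760.

389760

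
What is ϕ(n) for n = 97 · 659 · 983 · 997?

φ(62647800073) = 62647800073 · (1 − 1/97) · (1 − 1/659) · (1 − 1/983) · (1 − 1/997)
       = 62647800073 · 61782852096/62647800073 = 61782852096.

61782852096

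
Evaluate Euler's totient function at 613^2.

375156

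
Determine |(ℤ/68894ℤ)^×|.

27216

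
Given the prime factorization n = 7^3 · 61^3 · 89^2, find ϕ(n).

514080262080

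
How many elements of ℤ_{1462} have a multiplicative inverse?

672

Factor 1462: 1462 = 2 · 17 · 43.
φ(1462) = 1462 · (1 − 1/2) · (1 − 1/17) · (1 − 1/43)
       = 1462 · 672/1462 = 672.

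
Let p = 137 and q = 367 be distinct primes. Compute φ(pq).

49776

φ(n) = (p − 1)(q − 1) = (137−1)(367−1) = 136·366 = 49776.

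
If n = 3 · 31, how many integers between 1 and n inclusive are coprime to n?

60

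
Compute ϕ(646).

Factor 646: 646 = 2 × 17 × 19.
φ(2) = 2 − 1 = 1.
φ(17) = 17 − 1 = 16.
φ(19) = 19 − 1 = 18.
Since φ is multiplicative, φ(646) = 1 · 16 · 18 = 288.

288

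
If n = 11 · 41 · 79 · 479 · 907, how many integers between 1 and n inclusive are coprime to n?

φ(11) = 11 − 1 = 10.
φ(41) = 41 − 1 = 40.
φ(79) = 79 − 1 = 78.
φ(479) = 479 − 1 = 478.
φ(907) = 907 − 1 = 906.
Since φ is multiplicative, φ(15479125937) = 10 · 40 · 78 · 478 · 906 = 13511721600.

13511721600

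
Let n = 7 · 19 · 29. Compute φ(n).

φ(7) = 7 − 1 = 6.
φ(19) = 19 − 1 = 18.
φ(29) = 29 − 1 = 28.
Multiply: 6 · 18 · 28 = 3024.

3024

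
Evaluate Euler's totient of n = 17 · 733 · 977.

φ(12174397) = 12174397 · (1 − 1/17) · (1 − 1/733) · (1 − 1/977)
       = 12174397 · 11430912/12174397 = 11430912.

11430912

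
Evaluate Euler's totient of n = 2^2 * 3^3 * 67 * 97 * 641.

φ(2^2) = 2^1·(2−1) = 2·1 = 2.
φ(3^3) = 3^2·(3−1) = 9·2 = 18.
φ(67) = 67 − 1 = 66.
φ(97) = 97 − 1 = 96.
φ(641) = 641 − 1 = 640.
Since φ is multiplicative, φ(449912772) = 2 · 18 · 66 · 96 · 640 = 145981440.

145981440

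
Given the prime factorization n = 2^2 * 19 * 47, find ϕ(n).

1656

φ(3572) = 3572 · (1 − 1/2) · (1 − 1/19) · (1 − 1/47)
       = 3572 · 828/1786 = 1656.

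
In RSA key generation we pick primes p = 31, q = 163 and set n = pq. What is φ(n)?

φ(pq) = (p−1)(q−1) = 30 · 162 = 4860.

4860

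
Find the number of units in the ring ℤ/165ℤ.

165 = 3 × 5 × 11.
φ(165) = 165 · (1 − 1/3) · (1 − 1/5) · (1 − 1/11)
       = 165 · 80/165 = 80.

80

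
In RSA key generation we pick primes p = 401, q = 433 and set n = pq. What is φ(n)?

172800

φ(n) = (p − 1)(q − 1) = (401−1)(433−1) = 400·432 = 172800.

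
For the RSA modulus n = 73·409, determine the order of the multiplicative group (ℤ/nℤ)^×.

29376

φ(29857) = 29857 · (1 − 1/73) · (1 − 1/409)
       = 29857 · 29376/29857 = 29376.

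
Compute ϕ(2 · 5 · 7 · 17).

384

φ(2) = 2 − 1 = 1.
φ(5) = 5 − 1 = 4.
φ(7) = 7 − 1 = 6.
φ(17) = 17 − 1 = 16.
φ(1190) = 1 × 4 × 6 × 16 = 384.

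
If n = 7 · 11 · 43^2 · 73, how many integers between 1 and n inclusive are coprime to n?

7801920

φ(10393229) = 10393229 · (1 − 1/7) · (1 − 1/11) · (1 − 1/43) · (1 − 1/73)
       = 10393229 · 181440/241703 = 7801920.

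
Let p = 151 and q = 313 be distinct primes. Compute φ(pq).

φ(pq) = (p−1)(q−1) = 150 · 312 = 46800.

46800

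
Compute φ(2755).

Prime factorization: 2755 = 5 · 19 · 29.
φ(2755) = 2755 · (1 − 1/5) · (1 − 1/19) · (1 − 1/29)
       = 2755 · 2016/2755 = 2016.

2016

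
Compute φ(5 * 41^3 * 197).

φ(67887185) = 67887185 · (1 − 1/5) · (1 − 1/41) · (1 − 1/197)
       = 67887185 · 31360/40385 = 52716160.

52716160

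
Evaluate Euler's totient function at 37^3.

49284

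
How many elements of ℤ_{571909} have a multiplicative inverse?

483840

Factor 571909: 571909 = 13 * 29 * 37 * 41.
φ(571909) = 571909 · (1 − 1/13) · (1 − 1/29) · (1 − 1/37) · (1 − 1/41)
       = 571909 · 483840/571909 = 483840.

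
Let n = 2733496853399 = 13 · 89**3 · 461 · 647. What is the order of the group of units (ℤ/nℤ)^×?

φ(13) = 13 − 1 = 12.
φ(89^3) = 89^2·(89−1) = 7921·88 = 697048.
φ(461) = 461 − 1 = 460.
φ(647) = 647 − 1 = 646.
φ(2733496853399) = 12 × 697048 × 460 × 646 = 2485617404160.

2485617404160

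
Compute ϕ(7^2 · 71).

φ(7^2) = 7^2 − 7^1 = 49 − 7 = 42.
φ(71) = 71 − 1 = 70.
φ(3479) = 42 × 70 = 2940.

2940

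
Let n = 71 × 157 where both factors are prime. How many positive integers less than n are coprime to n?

10920

For distinct primes, φ(pq) = (p−1)(q−1) = 70 × 156 = 10920.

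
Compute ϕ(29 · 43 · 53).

φ(66091) = 66091 · (1 − 1/29) · (1 − 1/43) · (1 − 1/53)
       = 66091 · 61152/66091 = 61152.

61152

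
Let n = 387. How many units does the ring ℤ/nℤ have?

387 = 3**2 × 43.
φ(387) = 387 · (1 − 1/3) · (1 − 1/43)
       = 387 · 84/129 = 252.

252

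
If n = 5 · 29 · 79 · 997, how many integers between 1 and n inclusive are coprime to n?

8701056

φ(5) = 5 − 1 = 4.
φ(29) = 29 − 1 = 28.
φ(79) = 79 − 1 = 78.
φ(997) = 997 − 1 = 996.
Multiply: 4 · 28 · 78 · 996 = 8701056.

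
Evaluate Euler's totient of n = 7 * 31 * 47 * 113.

927360

φ(1152487) = 1152487 · (1 − 1/7) · (1 − 1/31) · (1 − 1/47) · (1 − 1/113)
       = 1152487 · 927360/1152487 = 927360.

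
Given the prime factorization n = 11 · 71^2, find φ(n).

49700

φ(11) = 11 − 1 = 10.
φ(71^2) = 71^2 − 71^1 = 5041 − 71 = 4970.
Since φ is multiplicative, φ(55451) = 10 · 4970 = 49700.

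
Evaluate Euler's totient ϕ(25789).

23040

Factor 25789: 25789 = 17 × 37 × 41.
φ(25789) = 25789 · (1 − 1/17) · (1 − 1/37) · (1 − 1/41)
       = 25789 · 23040/25789 = 23040.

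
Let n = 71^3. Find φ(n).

352870

φ(357911) = 357911 · (1 − 1/71)
       = 357911 · 70/71 = 352870.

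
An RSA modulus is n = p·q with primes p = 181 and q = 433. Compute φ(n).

φ(pq) = (p−1)(q−1) = 180 · 432 = 77760.

77760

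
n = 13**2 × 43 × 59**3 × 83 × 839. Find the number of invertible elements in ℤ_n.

90899977686336

φ(103932469932941) = 103932469932941 · (1 − 1/13) · (1 − 1/43) · (1 − 1/59) · (1 − 1/83) · (1 − 1/839)
       = 103932469932941 · 2008706112/2296697897 = 90899977686336.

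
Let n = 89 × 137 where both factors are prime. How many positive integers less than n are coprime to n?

11968

φ(12193) = 12193 · (1 − 1/89) · (1 − 1/137)
       = 12193 · 11968/12193 = 11968.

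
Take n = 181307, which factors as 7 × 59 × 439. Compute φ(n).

152424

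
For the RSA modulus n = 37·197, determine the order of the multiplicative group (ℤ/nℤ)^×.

7056

φ(n) = (p − 1)(q − 1) = (37−1)(197−1) = 36·196 = 7056.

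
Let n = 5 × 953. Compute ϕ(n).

3808

φ(4765) = 4765 · (1 − 1/5) · (1 − 1/953)
       = 4765 · 3808/4765 = 3808.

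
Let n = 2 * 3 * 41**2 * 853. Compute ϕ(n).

φ(2) = 2 − 1 = 1.
φ(3) = 3 − 1 = 2.
φ(41^2) = 41^1·(41−1) = 41·40 = 1640.
φ(853) = 853 − 1 = 852.
Multiply: 1 · 2 · 1640 · 852 = 2794560.

2794560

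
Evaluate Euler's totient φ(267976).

120960

First factor: 267976 = 2^3 * 19 * 41 * 43.
φ(267976) = 267976 · (1 − 1/2) · (1 − 1/19) · (1 − 1/41) · (1 − 1/43)
       = 267976 · 30240/66994 = 120960.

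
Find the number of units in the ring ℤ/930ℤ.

930 = 2 × 3 × 5 × 31.
φ(930) = 930 · (1 − 1/2) · (1 − 1/3) · (1 − 1/5) · (1 − 1/31)
       = 930 · 240/930 = 240.

240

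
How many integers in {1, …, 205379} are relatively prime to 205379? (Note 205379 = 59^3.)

201898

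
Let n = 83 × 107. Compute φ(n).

φ(8881) = 8881 · (1 − 1/83) · (1 − 1/107)
       = 8881 · 8692/8881 = 8692.

8692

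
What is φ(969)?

Prime factorization: 969 = 3 · 17 · 19.
φ(3) = 3 − 1 = 2.
φ(17) = 17 − 1 = 16.
φ(19) = 19 − 1 = 18.
φ(969) = 2 × 16 × 18 = 576.

576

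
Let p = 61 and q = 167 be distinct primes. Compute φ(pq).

φ(n) = (p − 1)(q − 1) = (61−1)(167−1) = 60·166 = 9960.

9960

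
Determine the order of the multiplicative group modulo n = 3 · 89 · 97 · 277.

φ(7174023) = 7174023 · (1 − 1/3) · (1 − 1/89) · (1 − 1/97) · (1 − 1/277)
       = 7174023 · 4663296/7174023 = 4663296.

4663296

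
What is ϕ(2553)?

First factor: 2553 = 3 · 23 · 37.
φ(2553) = 2553 · (1 − 1/3) · (1 − 1/23) · (1 − 1/37)
       = 2553 · 1584/2553 = 1584.

1584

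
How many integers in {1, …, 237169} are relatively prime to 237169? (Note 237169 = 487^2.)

φ(237169) = 237169 · (1 − 1/487)
       = 237169 · 486/487 = 236682.

236682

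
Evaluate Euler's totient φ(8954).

3960

Factor 8954: 8954 = 2 · 11^2 · 37.
φ(2) = 2 − 1 = 1.
φ(11^2) = 11^1·(11−1) = 11·10 = 110.
φ(37) = 37 − 1 = 36.
Since φ is multiplicative, φ(8954) = 1 · 110 · 36 = 3960.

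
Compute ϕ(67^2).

φ(4489) = 4489 · (1 − 1/67)
       = 4489 · 66/67 = 4422.

4422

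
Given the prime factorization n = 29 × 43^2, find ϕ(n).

φ(53621) = 53621 · (1 − 1/29) · (1 − 1/43)
       = 53621 · 1176/1247 = 50568.

50568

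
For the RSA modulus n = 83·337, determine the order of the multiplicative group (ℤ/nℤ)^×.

27552

φ(n) = (p − 1)(q − 1) = (83−1)(337−1) = 82·336 = 27552.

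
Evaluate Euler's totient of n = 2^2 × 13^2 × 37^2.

415584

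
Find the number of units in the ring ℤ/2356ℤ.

Prime factorization: 2356 = 2^2 · 19 · 31.
φ(2^2) = 2^2 − 2^1 = 4 − 2 = 2.
φ(19) = 19 − 1 = 18.
φ(31) = 31 − 1 = 30.
Since φ is multiplicative, φ(2356) = 2 · 18 · 30 = 1080.

1080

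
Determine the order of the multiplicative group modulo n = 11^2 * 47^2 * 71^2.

1181965400

φ(11^2) = 11^2 − 11^1 = 121 − 11 = 110.
φ(47^2) = 47^1·(47−1) = 47·46 = 2162.
φ(71^2) = 71^2 − 71^1 = 5041 − 71 = 4970.
Multiply: 110 · 2162 · 4970 = 1181965400.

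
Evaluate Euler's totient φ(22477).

16848

Factor 22477: 22477 = 7 · 13^2 · 19.
φ(22477) = 22477 · (1 − 1/7) · (1 − 1/13) · (1 − 1/19)
       = 22477 · 1296/1729 = 16848.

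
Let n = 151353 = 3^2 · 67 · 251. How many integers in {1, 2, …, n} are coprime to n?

99000

φ(151353) = 151353 · (1 − 1/3) · (1 − 1/67) · (1 − 1/251)
       = 151353 · 33000/50451 = 99000.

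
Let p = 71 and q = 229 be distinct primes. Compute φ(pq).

15960

For distinct primes, φ(pq) = (p−1)(q−1) = 70 × 228 = 15960.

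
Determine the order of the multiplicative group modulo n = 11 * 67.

φ(11) = 11 − 1 = 10.
φ(67) = 67 − 1 = 66.
Multiply: 10 · 66 = 660.

660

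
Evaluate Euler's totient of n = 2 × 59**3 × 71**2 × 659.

φ(1364545880402) = 1364545880402 · (1 − 1/2) · (1 − 1/59) · (1 − 1/71) · (1 − 1/659)
       = 1364545880402 · 2671480/5521102 = 660258953480.

660258953480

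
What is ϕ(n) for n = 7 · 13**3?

12168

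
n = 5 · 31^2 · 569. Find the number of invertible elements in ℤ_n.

φ(5) = 5 − 1 = 4.
φ(31^2) = 31^1·(31−1) = 31·30 = 930.
φ(569) = 569 − 1 = 568.
φ(2734045) = 4 × 930 × 568 = 2112960.

2112960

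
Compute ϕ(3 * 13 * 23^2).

12144

φ(20631) = 20631 · (1 − 1/3) · (1 − 1/13) · (1 − 1/23)
       = 20631 · 528/897 = 12144.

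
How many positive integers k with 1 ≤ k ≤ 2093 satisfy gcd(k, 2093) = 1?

1584

Factor 2093: 2093 = 7 × 13 × 23.
φ(7) = 7 − 1 = 6.
φ(13) = 13 − 1 = 12.
φ(23) = 23 − 1 = 22.
Since φ is multiplicative, φ(2093) = 6 · 12 · 22 = 1584.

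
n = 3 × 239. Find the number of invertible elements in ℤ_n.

φ(717) = 717 · (1 − 1/3) · (1 − 1/239)
       = 717 · 476/717 = 476.

476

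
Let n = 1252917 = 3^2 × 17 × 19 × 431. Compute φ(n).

φ(3^2) = 3^2 − 3^1 = 9 − 3 = 6.
φ(17) = 17 − 1 = 16.
φ(19) = 19 − 1 = 18.
φ(431) = 431 − 1 = 430.
φ(1252917) = 6 × 16 × 18 × 430 = 743040.

743040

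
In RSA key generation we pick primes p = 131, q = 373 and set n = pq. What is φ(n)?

48360

For distinct primes, φ(pq) = (p−1)(q−1) = 130 × 372 = 48360.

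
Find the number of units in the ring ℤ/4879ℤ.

4879 = 7 · 17 · 41.
φ(4879) = 4879 · (1 − 1/7) · (1 − 1/17) · (1 − 1/41)
       = 4879 · 3840/4879 = 3840.

3840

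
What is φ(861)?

480

First factor: 861 = 3 · 7 · 41.
φ(3) = 3 − 1 = 2.
φ(7) = 7 − 1 = 6.
φ(41) = 41 − 1 = 40.
Multiply: 2 · 6 · 40 = 480.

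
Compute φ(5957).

5957 = 7 * 23 * 37.
φ(5957) = 5957 · (1 − 1/7) · (1 − 1/23) · (1 − 1/37)
       = 5957 · 4752/5957 = 4752.

4752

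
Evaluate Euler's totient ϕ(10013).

Prime factorization: 10013 = 17 × 19 × 31.
φ(10013) = 10013 · (1 − 1/17) · (1 − 1/19) · (1 − 1/31)
       = 10013 · 8640/10013 = 8640.

8640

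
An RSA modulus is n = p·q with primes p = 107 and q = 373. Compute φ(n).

39432

For distinct primes, φ(pq) = (p−1)(q−1) = 106 × 372 = 39432.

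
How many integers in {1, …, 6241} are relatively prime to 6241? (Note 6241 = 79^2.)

φ(79^2) = 79^1·(79−1) = 79·78 = 6162.

6162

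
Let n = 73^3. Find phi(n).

383688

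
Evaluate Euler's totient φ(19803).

Factor 19803: 19803 = 3 * 7 * 23 * 41.
φ(19803) = 19803 · (1 − 1/3) · (1 − 1/7) · (1 − 1/23) · (1 − 1/41)
       = 19803 · 10560/19803 = 10560.

10560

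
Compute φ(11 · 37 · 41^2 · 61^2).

2160864000

φ(2545785407) = 2545785407 · (1 − 1/11) · (1 − 1/37) · (1 − 1/41) · (1 − 1/61)
       = 2545785407 · 864000/1017907 = 2160864000.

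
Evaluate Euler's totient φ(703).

648

703 = 19 · 37.
φ(19) = 19 − 1 = 18.
φ(37) = 37 − 1 = 36.
φ(703) = 18 × 36 = 648.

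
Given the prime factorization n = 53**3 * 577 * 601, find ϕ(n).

50481100800

φ(51627119429) = 51627119429 · (1 − 1/53) · (1 − 1/577) · (1 − 1/601)
       = 51627119429 · 17971200/18379181 = 50481100800.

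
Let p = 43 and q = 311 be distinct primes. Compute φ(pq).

13020

φ(43) = 43 − 1 = 42.
φ(311) = 311 − 1 = 310.
Since φ is multiplicative, φ(13373) = 42 · 310 = 13020.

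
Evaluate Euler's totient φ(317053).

259200

317053 = 11 · 19 · 37 · 41.
φ(11) = 11 − 1 = 10.
φ(19) = 19 − 1 = 18.
φ(37) = 37 − 1 = 36.
φ(41) = 41 − 1 = 40.
Multiply: 10 · 18 · 36 · 40 = 259200.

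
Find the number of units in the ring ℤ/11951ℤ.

11951 = 17 · 19 · 37.
φ(11951) = 11951 · (1 − 1/17) · (1 − 1/19) · (1 − 1/37)
       = 11951 · 10368/11951 = 10368.

10368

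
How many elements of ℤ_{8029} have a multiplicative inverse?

6480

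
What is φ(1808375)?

First factor: 1808375 = 5^3 * 17 * 23 * 37.
φ(5^3) = 5^2·(5−1) = 25·4 = 100.
φ(17) = 17 − 1 = 16.
φ(23) = 23 − 1 = 22.
φ(37) = 37 − 1 = 36.
φ(1808375) = 100 × 16 × 22 × 36 = 1267200.

1267200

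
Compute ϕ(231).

120

Prime factorization: 231 = 3 · 7 · 11.
φ(231) = 231 · (1 − 1/3) · (1 − 1/7) · (1 − 1/11)
       = 231 · 120/231 = 120.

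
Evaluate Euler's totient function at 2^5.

φ(2^5) = 2^5 − 2^4 = 32 − 16 = 16.

16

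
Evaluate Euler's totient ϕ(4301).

3520

Prime factorization: 4301 = 11 · 17 · 23.
φ(4301) = 4301 · (1 − 1/11) · (1 − 1/17) · (1 − 1/23)
       = 4301 · 3520/4301 = 3520.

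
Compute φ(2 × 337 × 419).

φ(282406) = 282406 · (1 − 1/2) · (1 − 1/337) · (1 − 1/419)
       = 282406 · 140448/282406 = 140448.

140448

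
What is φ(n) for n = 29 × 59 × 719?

φ(1230209) = 1230209 · (1 − 1/29) · (1 − 1/59) · (1 − 1/719)
       = 1230209 · 1166032/1230209 = 1166032.

1166032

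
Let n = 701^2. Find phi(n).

490700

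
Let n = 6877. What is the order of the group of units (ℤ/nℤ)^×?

Factor 6877: 6877 = 13 * 23^2.
φ(13) = 13 − 1 = 12.
φ(23^2) = 23^1·(23−1) = 23·22 = 506.
Multiply: 12 · 506 = 6072.

6072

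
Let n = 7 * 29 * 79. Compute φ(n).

φ(16037) = 16037 · (1 − 1/7) · (1 − 1/29) · (1 − 1/79)
       = 16037 · 13104/16037 = 13104.

13104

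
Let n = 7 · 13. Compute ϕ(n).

72

φ(91) = 91 · (1 − 1/7) · (1 − 1/13)
       = 91 · 72/91 = 72.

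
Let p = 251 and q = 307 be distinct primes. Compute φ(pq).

76500

φ(251) = 251 − 1 = 250.
φ(307) = 307 − 1 = 306.
Multiply: 250 · 306 = 76500.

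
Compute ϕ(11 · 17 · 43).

6720

φ(11) = 11 − 1 = 10.
φ(17) = 17 − 1 = 16.
φ(43) = 43 − 1 = 42.
Since φ is multiplicative, φ(8041) = 10 · 16 · 42 = 6720.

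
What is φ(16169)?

14256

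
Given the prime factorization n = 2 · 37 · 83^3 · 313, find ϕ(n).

φ(2) = 2 − 1 = 1.
φ(37) = 37 − 1 = 36.
φ(83^3) = 83^3 − 83^2 = 571787 − 6889 = 564898.
φ(313) = 313 − 1 = 312.
Since φ is multiplicative, φ(13243730494) = 1 · 36 · 564898 · 312 = 6344934336.

6344934336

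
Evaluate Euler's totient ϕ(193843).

168480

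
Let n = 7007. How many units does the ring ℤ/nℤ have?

First factor: 7007 = 7^2 · 11 · 13.
φ(7^2) = 7^2 − 7^1 = 49 − 7 = 42.
φ(11) = 11 − 1 = 10.
φ(13) = 13 − 1 = 12.
Multiply: 42 · 10 · 12 = 5040.

5040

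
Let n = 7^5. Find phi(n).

φ(7^5) = 7^4·(7−1) = 2401·6 = 14406.

14406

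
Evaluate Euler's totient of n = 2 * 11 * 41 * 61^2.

1464000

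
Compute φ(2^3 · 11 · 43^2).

φ(162712) = 162712 · (1 − 1/2) · (1 − 1/11) · (1 − 1/43)
       = 162712 · 420/946 = 72240.

72240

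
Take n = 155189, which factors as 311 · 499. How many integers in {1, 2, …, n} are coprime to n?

154380

φ(311) = 311 − 1 = 310.
φ(499) = 499 − 1 = 498.
Since φ is multiplicative, φ(155189) = 310 · 498 = 154380.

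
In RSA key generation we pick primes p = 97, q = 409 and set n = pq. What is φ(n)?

39168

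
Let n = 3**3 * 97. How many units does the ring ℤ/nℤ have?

φ(2619) = 2619 · (1 − 1/3) · (1 − 1/97)
       = 2619 · 192/291 = 1728.

1728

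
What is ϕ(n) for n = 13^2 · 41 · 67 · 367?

150733440

φ(170377181) = 170377181 · (1 − 1/13) · (1 − 1/41) · (1 − 1/67) · (1 − 1/367)
       = 170377181 · 11594880/13105937 = 150733440.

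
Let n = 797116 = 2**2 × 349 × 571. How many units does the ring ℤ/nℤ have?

396720

φ(2^2) = 2^1·(2−1) = 2·1 = 2.
φ(349) = 349 − 1 = 348.
φ(571) = 571 − 1 = 570.
Multiply: 2 · 348 · 570 = 396720.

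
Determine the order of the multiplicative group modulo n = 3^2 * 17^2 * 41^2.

2676480

φ(4372281) = 4372281 · (1 − 1/3) · (1 − 1/17) · (1 − 1/41)
       = 4372281 · 1280/2091 = 2676480.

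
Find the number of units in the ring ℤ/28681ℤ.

25872

Factor 28681: 28681 = 23 * 29 * 43.
φ(23) = 23 − 1 = 22.
φ(29) = 29 − 1 = 28.
φ(43) = 43 − 1 = 42.
Multiply: 22 · 28 · 42 = 25872.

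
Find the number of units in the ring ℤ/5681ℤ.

4752

First factor: 5681 = 13 · 19 · 23.
φ(13) = 13 − 1 = 12.
φ(19) = 19 − 1 = 18.
φ(23) = 23 − 1 = 22.
Multiply: 12 · 18 · 22 = 4752.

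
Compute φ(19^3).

6498

φ(19^3) = 19^2·(19−1) = 361·18 = 6498.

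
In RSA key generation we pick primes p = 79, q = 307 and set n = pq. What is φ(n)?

φ(24253) = 24253 · (1 − 1/79) · (1 − 1/307)
       = 24253 · 23868/24253 = 23868.

23868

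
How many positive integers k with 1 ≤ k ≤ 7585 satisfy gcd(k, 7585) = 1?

5760

Factor 7585: 7585 = 5 · 37 · 41.
φ(7585) = 7585 · (1 − 1/5) · (1 − 1/37) · (1 − 1/41)
       = 7585 · 5760/7585 = 5760.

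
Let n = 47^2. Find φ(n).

φ(47^2) = 47^1·(47−1) = 47·46 = 2162.

2162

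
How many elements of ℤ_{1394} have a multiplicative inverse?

First factor: 1394 = 2 × 17 × 41.
φ(2) = 2 − 1 = 1.
φ(17) = 17 − 1 = 16.
φ(41) = 41 − 1 = 40.
Since φ is multiplicative, φ(1394) = 1 · 16 · 40 = 640.

640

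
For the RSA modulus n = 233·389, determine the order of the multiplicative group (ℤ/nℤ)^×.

φ(233) = 233 − 1 = 232.
φ(389) = 389 − 1 = 388.
φ(90637) = 232 × 388 = 90016.

90016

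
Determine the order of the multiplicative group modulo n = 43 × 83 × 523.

φ(43) = 43 − 1 = 42.
φ(83) = 83 − 1 = 82.
φ(523) = 523 − 1 = 522.
φ(1866587) = 42 × 82 × 522 = 1797768.

1797768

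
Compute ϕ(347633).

347633 = 11**2 * 13**2 * 17.
φ(347633) = 347633 · (1 − 1/11) · (1 − 1/13) · (1 − 1/17)
       = 347633 · 1920/2431 = 274560.

274560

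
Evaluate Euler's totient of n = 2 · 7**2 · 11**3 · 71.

φ(9261098) = 9261098 · (1 − 1/2) · (1 − 1/7) · (1 − 1/11) · (1 − 1/71)
       = 9261098 · 4200/10934 = 3557400.

3557400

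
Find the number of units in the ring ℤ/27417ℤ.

15552

Prime factorization: 27417 = 3 × 13 × 19 × 37.
φ(3) = 3 − 1 = 2.
φ(13) = 13 − 1 = 12.
φ(19) = 19 − 1 = 18.
φ(37) = 37 − 1 = 36.
Since φ is multiplicative, φ(27417) = 2 · 12 · 18 · 36 = 15552.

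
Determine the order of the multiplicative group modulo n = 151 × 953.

φ(151) = 151 − 1 = 150.
φ(953) = 953 − 1 = 952.
Since φ is multiplicative, φ(143903) = 150 · 952 = 142800.

142800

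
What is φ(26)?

12

Prime factorization: 26 = 2 · 13.
φ(26) = 26 · (1 − 1/2) · (1 − 1/13)
       = 26 · 12/26 = 12.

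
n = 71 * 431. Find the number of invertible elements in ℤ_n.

φ(30601) = 30601 · (1 − 1/71) · (1 − 1/431)
       = 30601 · 30100/30601 = 30100.

30100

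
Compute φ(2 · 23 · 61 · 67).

φ(2) = 2 − 1 = 1.
φ(23) = 23 − 1 = 22.
φ(61) = 61 − 1 = 60.
φ(67) = 67 − 1 = 66.
φ(188002) = 1 × 22 × 60 × 66 = 87120.

87120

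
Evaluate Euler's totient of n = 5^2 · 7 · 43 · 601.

φ(4522525) = 4522525 · (1 − 1/5) · (1 − 1/7) · (1 − 1/43) · (1 − 1/601)
       = 4522525 · 604800/904505 = 3024000.

3024000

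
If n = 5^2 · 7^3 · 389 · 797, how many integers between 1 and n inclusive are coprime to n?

1816026240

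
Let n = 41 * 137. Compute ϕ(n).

φ(5617) = 5617 · (1 − 1/41) · (1 − 1/137)
       = 5617 · 5440/5617 = 5440.

5440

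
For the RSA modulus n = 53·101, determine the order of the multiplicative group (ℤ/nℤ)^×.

5200

φ(pq) = (p−1)(q−1) = 52 · 100 = 5200.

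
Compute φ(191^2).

φ(191^2) = 191^2 − 191^1 = 36481 − 191 = 36290.

36290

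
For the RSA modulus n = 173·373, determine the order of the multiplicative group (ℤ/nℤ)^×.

φ(173) = 173 − 1 = 172.
φ(373) = 373 − 1 = 372.
φ(64529) = 172 × 372 = 63984.

63984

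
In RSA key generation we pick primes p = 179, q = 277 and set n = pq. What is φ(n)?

φ(49583) = 49583 · (1 − 1/179) · (1 − 1/277)
       = 49583 · 49128/49583 = 49128.

49128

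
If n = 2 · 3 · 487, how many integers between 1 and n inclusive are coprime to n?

972

φ(2) = 2 − 1 = 1.
φ(3) = 3 − 1 = 2.
φ(487) = 487 − 1 = 486.
Multiply: 1 · 2 · 486 = 972.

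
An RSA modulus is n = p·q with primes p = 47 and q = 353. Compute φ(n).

φ(pq) = (p−1)(q−1) = 46 · 352 = 16192.

16192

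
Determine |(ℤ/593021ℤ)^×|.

480480

Factor 593021: 593021 = 11^2 · 13^2 · 29.
φ(593021) = 593021 · (1 − 1/11) · (1 − 1/13) · (1 − 1/29)
       = 593021 · 3360/4147 = 480480.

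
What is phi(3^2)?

φ(3^2) = 3^2 − 3^1 = 9 − 3 = 6.

6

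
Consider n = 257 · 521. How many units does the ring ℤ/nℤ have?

133120

φ(133897) = 133897 · (1 − 1/257) · (1 − 1/521)
       = 133897 · 133120/133897 = 133120.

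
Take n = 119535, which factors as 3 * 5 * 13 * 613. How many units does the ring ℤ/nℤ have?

58752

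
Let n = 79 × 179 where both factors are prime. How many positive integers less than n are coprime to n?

φ(14141) = 14141 · (1 − 1/79) · (1 − 1/179)
       = 14141 · 13884/14141 = 13884.

13884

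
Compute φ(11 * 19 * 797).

φ(11) = 11 − 1 = 10.
φ(19) = 19 − 1 = 18.
φ(797) = 797 − 1 = 796.
Since φ is multiplicative, φ(166573) = 10 · 18 · 796 = 143280.

143280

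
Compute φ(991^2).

981090

φ(982081) = 982081 · (1 − 1/991)
       = 982081 · 990/991 = 981090.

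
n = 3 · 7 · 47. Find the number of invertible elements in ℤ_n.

552

φ(3) = 3 − 1 = 2.
φ(7) = 7 − 1 = 6.
φ(47) = 47 − 1 = 46.
φ(987) = 2 × 6 × 46 = 552.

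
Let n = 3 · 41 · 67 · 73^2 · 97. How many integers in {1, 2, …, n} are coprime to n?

2664161280

φ(4259880033) = 4259880033 · (1 − 1/3) · (1 − 1/41) · (1 − 1/67) · (1 − 1/73) · (1 − 1/97)
       = 4259880033 · 36495360/58354521 = 2664161280.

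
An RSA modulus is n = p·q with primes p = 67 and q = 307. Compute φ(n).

20196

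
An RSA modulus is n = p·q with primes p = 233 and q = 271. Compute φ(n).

62640

For distinct primes, φ(pq) = (p−1)(q−1) = 232 × 270 = 62640.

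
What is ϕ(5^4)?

φ(625) = 625 · (1 − 1/5)
       = 625 · 4/5 = 500.

500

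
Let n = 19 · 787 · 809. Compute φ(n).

11431584

φ(12096977) = 12096977 · (1 − 1/19) · (1 − 1/787) · (1 − 1/809)
       = 12096977 · 11431584/12096977 = 11431584.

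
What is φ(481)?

Factor 481: 481 = 13 * 37.
φ(481) = 481 · (1 − 1/13) · (1 − 1/37)
       = 481 · 432/481 = 432.

432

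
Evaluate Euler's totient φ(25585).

16128

Factor 25585: 25585 = 5 * 7 * 17 * 43.
φ(5) = 5 − 1 = 4.
φ(7) = 7 − 1 = 6.
φ(17) = 17 − 1 = 16.
φ(43) = 43 − 1 = 42.
Since φ is multiplicative, φ(25585) = 4 · 6 · 16 · 42 = 16128.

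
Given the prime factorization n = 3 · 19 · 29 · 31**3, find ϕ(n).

29060640

φ(3) = 3 − 1 = 2.
φ(19) = 19 − 1 = 18.
φ(29) = 29 − 1 = 28.
φ(31^3) = 31^3 − 31^2 = 29791 − 961 = 28830.
φ(49244523) = 2 × 18 × 28 × 28830 = 29060640.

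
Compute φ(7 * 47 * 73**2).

1450656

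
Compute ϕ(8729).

Factor 8729: 8729 = 7 · 29 · 43.
φ(7) = 7 − 1 = 6.
φ(29) = 29 − 1 = 28.
φ(43) = 43 − 1 = 42.
Multiply: 6 · 28 · 42 = 7056.

7056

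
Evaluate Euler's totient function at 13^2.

φ(13^2) = 13^2 − 13^1 = 169 − 13 = 156.

156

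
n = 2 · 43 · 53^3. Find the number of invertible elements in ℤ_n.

φ(2) = 2 − 1 = 1.
φ(43) = 43 − 1 = 42.
φ(53^3) = 53^3 − 53^2 = 148877 − 2809 = 146068.
Since φ is multiplicative, φ(12803422) = 1 · 42 · 146068 = 6134856.

6134856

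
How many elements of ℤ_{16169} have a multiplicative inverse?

16169 = 19 * 23 * 37.
φ(19) = 19 − 1 = 18.
φ(23) = 23 − 1 = 22.
φ(37) = 37 − 1 = 36.
Since φ is multiplicative, φ(16169) = 18 · 22 · 36 = 14256.

14256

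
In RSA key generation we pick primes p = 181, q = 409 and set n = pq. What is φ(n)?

φ(pq) = (p−1)(q−1) = 180 · 408 = 73440.

73440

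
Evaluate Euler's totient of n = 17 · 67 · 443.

466752

φ(504577) = 504577 · (1 − 1/17) · (1 − 1/67) · (1 − 1/443)
       = 504577 · 466752/504577 = 466752.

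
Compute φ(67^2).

4422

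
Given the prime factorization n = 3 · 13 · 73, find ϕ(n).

1728

φ(3) = 3 − 1 = 2.
φ(13) = 13 − 1 = 12.
φ(73) = 73 − 1 = 72.
Since φ is multiplicative, φ(2847) = 2 · 12 · 72 = 1728.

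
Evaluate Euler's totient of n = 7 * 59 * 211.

φ(7) = 7 − 1 = 6.
φ(59) = 59 − 1 = 58.
φ(211) = 211 − 1 = 210.
φ(87143) = 6 × 58 × 210 = 73080.

73080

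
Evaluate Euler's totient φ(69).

69 = 3 * 23.
φ(69) = 69 · (1 − 1/3) · (1 − 1/23)
       = 69 · 44/69 = 44.

44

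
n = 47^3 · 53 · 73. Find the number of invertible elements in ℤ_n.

380442816

φ(47^3) = 47^3 − 47^2 = 103823 − 2209 = 101614.
φ(53) = 53 − 1 = 52.
φ(73) = 73 − 1 = 72.
Multiply: 101614 · 52 · 72 = 380442816.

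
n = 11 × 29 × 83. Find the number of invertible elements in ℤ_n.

φ(26477) = 26477 · (1 − 1/11) · (1 − 1/29) · (1 − 1/83)
       = 26477 · 22960/26477 = 22960.

22960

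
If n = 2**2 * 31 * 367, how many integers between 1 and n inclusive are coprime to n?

21960

φ(45508) = 45508 · (1 − 1/2) · (1 − 1/31) · (1 − 1/367)
       = 45508 · 10980/22754 = 21960.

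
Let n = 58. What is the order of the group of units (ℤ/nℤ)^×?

28

Factor 58: 58 = 2 * 29.
φ(58) = 58 · (1 − 1/2) · (1 − 1/29)
       = 58 · 28/58 = 28.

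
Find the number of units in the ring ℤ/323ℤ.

288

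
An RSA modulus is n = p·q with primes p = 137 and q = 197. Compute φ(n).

26656

φ(137) = 137 − 1 = 136.
φ(197) = 197 − 1 = 196.
Since φ is multiplicative, φ(26989) = 136 · 196 = 26656.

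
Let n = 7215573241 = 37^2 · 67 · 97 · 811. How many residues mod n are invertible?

φ(7215573241) = 7215573241 · (1 − 1/37) · (1 − 1/67) · (1 − 1/97) · (1 − 1/811)
       = 7215573241 · 184757760/195015493 = 6836037120.

6836037120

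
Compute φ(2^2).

φ(4) = 4 · (1 − 1/2)
       = 4 · 1/2 = 2.

2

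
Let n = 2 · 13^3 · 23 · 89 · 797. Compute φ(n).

φ(2) = 2 − 1 = 1.
φ(13^3) = 13^3 − 13^2 = 2197 − 169 = 2028.
φ(23) = 23 − 1 = 22.
φ(89) = 89 − 1 = 88.
φ(797) = 797 − 1 = 796.
Multiply: 1 · 2028 · 22 · 88 · 796 = 3125261568.

3125261568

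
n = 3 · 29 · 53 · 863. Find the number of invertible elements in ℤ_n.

2510144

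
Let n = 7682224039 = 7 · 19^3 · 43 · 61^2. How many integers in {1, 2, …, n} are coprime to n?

5993235360

φ(7) = 7 − 1 = 6.
φ(19^3) = 19^2·(19−1) = 361·18 = 6498.
φ(43) = 43 − 1 = 42.
φ(61^2) = 61^1·(61−1) = 61·60 = 3660.
Since φ is multiplicative, φ(7682224039) = 6 · 6498 · 42 · 3660 = 5993235360.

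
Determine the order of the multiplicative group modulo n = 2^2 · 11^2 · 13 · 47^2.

5707680

φ(13899028) = 13899028 · (1 − 1/2) · (1 − 1/11) · (1 − 1/13) · (1 − 1/47)
       = 13899028 · 5520/13442 = 5707680.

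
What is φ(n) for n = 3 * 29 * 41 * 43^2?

φ(6595383) = 6595383 · (1 − 1/3) · (1 − 1/29) · (1 − 1/41) · (1 − 1/43)
       = 6595383 · 94080/153381 = 4045440.

4045440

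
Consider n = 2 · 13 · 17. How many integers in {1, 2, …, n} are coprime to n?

192

φ(442) = 442 · (1 − 1/2) · (1 − 1/13) · (1 − 1/17)
       = 442 · 192/442 = 192.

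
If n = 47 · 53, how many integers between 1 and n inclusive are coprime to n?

2392

φ(47) = 47 − 1 = 46.
φ(53) = 53 − 1 = 52.
Multiply: 46 · 52 = 2392.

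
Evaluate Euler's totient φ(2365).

Prime factorization: 2365 = 5 · 11 · 43.
φ(5) = 5 − 1 = 4.
φ(11) = 11 − 1 = 10.
φ(43) = 43 − 1 = 42.
Multiply: 4 · 10 · 42 = 1680.

1680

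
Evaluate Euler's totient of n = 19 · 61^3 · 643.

φ(2773026877) = 2773026877 · (1 − 1/19) · (1 − 1/61) · (1 − 1/643)
       = 2773026877 · 693360/745237 = 2579992560.

2579992560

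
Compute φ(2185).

1584

First factor: 2185 = 5 * 19 * 23.
φ(5) = 5 − 1 = 4.
φ(19) = 19 − 1 = 18.
φ(23) = 23 − 1 = 22.
φ(2185) = 4 × 18 × 22 = 1584.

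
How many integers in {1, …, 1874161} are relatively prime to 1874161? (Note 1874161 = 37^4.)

1823508

φ(1874161) = 1874161 · (1 − 1/37)
       = 1874161 · 36/37 = 1823508.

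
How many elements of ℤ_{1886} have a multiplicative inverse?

880

Prime factorization: 1886 = 2 · 23 · 41.
φ(2) = 2 − 1 = 1.
φ(23) = 23 − 1 = 22.
φ(41) = 41 − 1 = 40.
φ(1886) = 1 × 22 × 40 = 880.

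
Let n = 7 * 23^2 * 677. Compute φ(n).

φ(7) = 7 − 1 = 6.
φ(23^2) = 23^2 − 23^1 = 529 − 23 = 506.
φ(677) = 677 − 1 = 676.
φ(2506931) = 6 × 506 × 676 = 2052336.

2052336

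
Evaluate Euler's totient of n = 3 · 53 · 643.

66768

φ(102237) = 102237 · (1 − 1/3) · (1 − 1/53) · (1 − 1/643)
       = 102237 · 66768/102237 = 66768.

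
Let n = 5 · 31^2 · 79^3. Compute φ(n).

φ(2369052395) = 2369052395 · (1 − 1/5) · (1 − 1/31) · (1 − 1/79)
       = 2369052395 · 9360/12245 = 1810888560.

1810888560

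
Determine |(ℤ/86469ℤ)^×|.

51840

Prime factorization: 86469 = 3 × 19 × 37 × 41.
φ(3) = 3 − 1 = 2.
φ(19) = 19 − 1 = 18.
φ(37) = 37 − 1 = 36.
φ(41) = 41 − 1 = 40.
Multiply: 2 · 18 · 36 · 40 = 51840.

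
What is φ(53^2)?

2756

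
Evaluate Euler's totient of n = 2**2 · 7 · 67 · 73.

57024

φ(136948) = 136948 · (1 − 1/2) · (1 − 1/7) · (1 − 1/67) · (1 − 1/73)
       = 136948 · 28512/68474 = 57024.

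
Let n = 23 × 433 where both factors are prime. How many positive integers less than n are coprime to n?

9504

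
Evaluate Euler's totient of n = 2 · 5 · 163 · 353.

228096

φ(575390) = 575390 · (1 − 1/2) · (1 − 1/5) · (1 − 1/163) · (1 − 1/353)
       = 575390 · 228096/575390 = 228096.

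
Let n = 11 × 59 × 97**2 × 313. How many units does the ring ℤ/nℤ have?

φ(1911316033) = 1911316033 · (1 − 1/11) · (1 − 1/59) · (1 − 1/97) · (1 − 1/313)
       = 1911316033 · 17372160/19704289 = 1685099520.

1685099520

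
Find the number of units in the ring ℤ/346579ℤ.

First factor: 346579 = 17 · 19 · 29 · 37.
φ(346579) = 346579 · (1 − 1/17) · (1 − 1/19) · (1 − 1/29) · (1 − 1/37)
       = 346579 · 290304/346579 = 290304.

290304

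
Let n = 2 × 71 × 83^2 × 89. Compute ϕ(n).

φ(2) = 2 − 1 = 1.
φ(71) = 71 − 1 = 70.
φ(83^2) = 83^1·(83−1) = 83·82 = 6806.
φ(89) = 89 − 1 = 88.
φ(87063182) = 1 × 70 × 6806 × 88 = 41924960.

41924960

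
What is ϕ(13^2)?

156

φ(169) = 169 · (1 − 1/13)
       = 169 · 12/13 = 156.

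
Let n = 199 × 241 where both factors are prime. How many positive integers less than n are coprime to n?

47520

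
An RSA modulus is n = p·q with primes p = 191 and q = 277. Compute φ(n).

For distinct primes, φ(pq) = (p−1)(q−1) = 190 × 276 = 52440.

52440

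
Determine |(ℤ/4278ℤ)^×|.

First factor: 4278 = 2 · 3 · 23 · 31.
φ(2) = 2 − 1 = 1.
φ(3) = 3 − 1 = 2.
φ(23) = 23 − 1 = 22.
φ(31) = 31 − 1 = 30.
φ(4278) = 1 × 2 × 22 × 30 = 1320.

1320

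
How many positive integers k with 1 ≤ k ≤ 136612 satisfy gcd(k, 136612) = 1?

53760

136612 = 2**2 × 7**2 × 17 × 41.
φ(136612) = 136612 · (1 − 1/2) · (1 − 1/7) · (1 − 1/17) · (1 − 1/41)
       = 136612 · 3840/9758 = 53760.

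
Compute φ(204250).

75600

Factor 204250: 204250 = 2 · 5**3 · 19 · 43.
φ(204250) = 204250 · (1 − 1/2) · (1 − 1/5) · (1 − 1/19) · (1 − 1/43)
       = 204250 · 3024/8170 = 75600.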